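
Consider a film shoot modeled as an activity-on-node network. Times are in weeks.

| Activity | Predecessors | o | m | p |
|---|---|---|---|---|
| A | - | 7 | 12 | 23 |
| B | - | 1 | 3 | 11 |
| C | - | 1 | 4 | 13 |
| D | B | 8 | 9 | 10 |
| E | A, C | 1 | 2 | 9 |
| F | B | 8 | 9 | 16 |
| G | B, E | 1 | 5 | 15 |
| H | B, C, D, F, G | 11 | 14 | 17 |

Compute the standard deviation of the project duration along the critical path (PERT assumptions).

te_A = (7 + 4·12 + 23)/6 = 78/6 = 13; σ²_A = ((23−7)/6)² = 7.111
te_B = (1 + 4·3 + 11)/6 = 24/6 = 4; σ²_B = ((11−1)/6)² = 2.778
te_C = (1 + 4·4 + 13)/6 = 30/6 = 5; σ²_C = ((13−1)/6)² = 4.000
te_D = (8 + 4·9 + 10)/6 = 54/6 = 9; σ²_D = ((10−8)/6)² = 0.111
te_E = (1 + 4·2 + 9)/6 = 18/6 = 3; σ²_E = ((9−1)/6)² = 1.778
te_F = (8 + 4·9 + 16)/6 = 60/6 = 10; σ²_F = ((16−8)/6)² = 1.778
te_G = (1 + 4·5 + 15)/6 = 36/6 = 6; σ²_G = ((15−1)/6)² = 5.444
te_H = (11 + 4·14 + 17)/6 = 84/6 = 14; σ²_H = ((17−11)/6)² = 1.000

Forward pass:
ES_A = 0; EF_A = 13
ES_B = 0; EF_B = 4
ES_C = 0; EF_C = 5
ES_D = 4; EF_D = 4+9 = 13
ES_E = max(EF_A=13, EF_C=5) = 13; EF_E = 13+3 = 16
ES_F = 4; EF_F = 4+10 = 14
ES_G = max(EF_B=4, EF_E=16) = 16; EF_G = 16+6 = 22
ES_H = max(EF_B=4, EF_C=5, EF_D=13, EF_F=14, EF_G=22) = 22; EF_H = 22+14 = 36
Expected project duration μ = 36 weeks. Critical path: A → E → G → H.

Variance along critical path = 7.111 + 1.778 + 5.444 + 1.000 = 15.333
σ = √15.333 = 3.916 weeks

3.92 weeks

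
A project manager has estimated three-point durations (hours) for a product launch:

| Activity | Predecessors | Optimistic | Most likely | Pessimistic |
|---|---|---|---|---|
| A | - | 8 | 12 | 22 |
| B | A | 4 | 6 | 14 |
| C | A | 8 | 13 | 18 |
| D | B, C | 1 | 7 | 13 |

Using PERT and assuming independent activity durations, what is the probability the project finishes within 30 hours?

te_A = (8 + 4·12 + 22)/6 = 78/6 = 13; σ²_A = ((22−8)/6)² = 5.444
te_B = (4 + 4·6 + 14)/6 = 42/6 = 7; σ²_B = ((14−4)/6)² = 2.778
te_C = (8 + 4·13 + 18)/6 = 78/6 = 13; σ²_C = ((18−8)/6)² = 2.778
te_D = (1 + 4·7 + 13)/6 = 42/6 = 7; σ²_D = ((13−1)/6)² = 4.000

Forward pass:
ES_A = 0; EF_A = 13
ES_B = 13; EF_B = 13+7 = 20
ES_C = 13; EF_C = 13+13 = 26
ES_D = max(EF_B=20, EF_C=26) = 26; EF_D = 26+7 = 33
Expected project duration μ = 33 hours. Critical path: A → C → D.

Variance along critical path = 5.444 + 2.778 + 4.000 = 12.222; σ = √12.222 = 3.496 hours.
Z = (30 − 33) / 3.496 = -0.858
P(T ≤ 30) = Φ(-0.858) ≈ 0.195

0.195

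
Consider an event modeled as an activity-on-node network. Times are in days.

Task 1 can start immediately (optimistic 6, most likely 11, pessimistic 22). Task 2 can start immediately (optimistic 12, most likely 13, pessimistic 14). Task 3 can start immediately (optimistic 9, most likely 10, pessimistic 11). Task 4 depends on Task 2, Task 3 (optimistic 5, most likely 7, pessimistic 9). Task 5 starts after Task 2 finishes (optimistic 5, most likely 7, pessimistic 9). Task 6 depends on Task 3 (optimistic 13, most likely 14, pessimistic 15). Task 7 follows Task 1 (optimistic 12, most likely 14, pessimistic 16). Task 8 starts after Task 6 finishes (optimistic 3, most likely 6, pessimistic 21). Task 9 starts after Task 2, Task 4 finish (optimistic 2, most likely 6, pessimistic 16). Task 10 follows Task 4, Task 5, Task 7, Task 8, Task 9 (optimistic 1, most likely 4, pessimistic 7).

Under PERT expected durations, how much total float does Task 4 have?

5 days

te_Task 1 = (6 + 4·11 + 22)/6 = 72/6 = 12
te_Task 2 = (12 + 4·13 + 14)/6 = 78/6 = 13
te_Task 3 = (9 + 4·10 + 11)/6 = 60/6 = 10
te_Task 4 = (5 + 4·7 + 9)/6 = 42/6 = 7
te_Task 5 = (5 + 4·7 + 9)/6 = 42/6 = 7
te_Task 6 = (13 + 4·14 + 15)/6 = 84/6 = 14
te_Task 7 = (12 + 4·14 + 16)/6 = 84/6 = 14
te_Task 8 = (3 + 4·6 + 21)/6 = 48/6 = 8
te_Task 9 = (2 + 4·6 + 16)/6 = 42/6 = 7
te_Task 10 = (1 + 4·4 + 7)/6 = 24/6 = 4

Forward pass:
ES_Task 1 = 0; EF_Task 1 = 12
ES_Task 2 = 0; EF_Task 2 = 13
ES_Task 3 = 0; EF_Task 3 = 10
ES_Task 4 = max(EF_Task 2=13, EF_Task 3=10) = 13; EF_Task 4 = 13+7 = 20
ES_Task 5 = 13; EF_Task 5 = 13+7 = 20
ES_Task 6 = 10; EF_Task 6 = 10+14 = 24
ES_Task 7 = 12; EF_Task 7 = 12+14 = 26
ES_Task 8 = 24; EF_Task 8 = 24+8 = 32
ES_Task 9 = max(EF_Task 2=13, EF_Task 4=20) = 20; EF_Task 9 = 20+7 = 27
ES_Task 10 = max(EF_Task 4=20, EF_Task 5=20, EF_Task 7=26, EF_Task 8=32, EF_Task 9=27) = 32; EF_Task 10 = 32+4 = 36
Expected project duration μ = 36 days. Critical path: Task 3 → Task 6 → Task 8 → Task 10.

Backward pass:
LF_Task 10 = 36; LS_Task 10 = 36−4 = 32
LF_Task 9 = LS_Task 10 = 32; LS_Task 9 = 32−7 = 25
LF_Task 8 = LS_Task 10 = 32; LS_Task 8 = 32−8 = 24
LF_Task 7 = LS_Task 10 = 32; LS_Task 7 = 32−14 = 18
LF_Task 6 = LS_Task 8 = 24; LS_Task 6 = 24−14 = 10
LF_Task 5 = LS_Task 10 = 32; LS_Task 5 = 32−7 = 25
LF_Task 4 = min(LS_Task 9=25, LS_Task 10=32) = 25; LS_Task 4 = 25−7 = 18
LF_Task 3 = min(LS_Task 4=18, LS_Task 6=10) = 10; LS_Task 3 = 10−10 = 0
LF_Task 2 = min(LS_Task 4=18, LS_Task 5=25, LS_Task 9=25) = 18; LS_Task 2 = 18−13 = 5
LF_Task 1 = LS_Task 7 = 18; LS_Task 1 = 18−12 = 6
Slack_Task 4 = LS_Task 4 − ES_Task 4 = 18 − 13 = 5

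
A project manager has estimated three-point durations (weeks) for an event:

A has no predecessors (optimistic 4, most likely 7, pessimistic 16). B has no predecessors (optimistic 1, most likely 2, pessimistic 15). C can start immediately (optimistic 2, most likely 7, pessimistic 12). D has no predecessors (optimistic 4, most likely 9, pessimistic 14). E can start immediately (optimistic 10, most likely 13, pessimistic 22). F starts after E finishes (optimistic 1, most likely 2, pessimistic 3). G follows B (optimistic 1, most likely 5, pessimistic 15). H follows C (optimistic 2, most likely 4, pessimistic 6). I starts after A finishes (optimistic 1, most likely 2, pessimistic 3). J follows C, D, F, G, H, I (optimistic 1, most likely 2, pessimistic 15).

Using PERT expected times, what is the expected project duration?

20 weeks

te_A = (4 + 4·7 + 16)/6 = 48/6 = 8
te_B = (1 + 4·2 + 15)/6 = 24/6 = 4
te_C = (2 + 4·7 + 12)/6 = 42/6 = 7
te_D = (4 + 4·9 + 14)/6 = 54/6 = 9
te_E = (10 + 4·13 + 22)/6 = 84/6 = 14
te_F = (1 + 4·2 + 3)/6 = 12/6 = 2
te_G = (1 + 4·5 + 15)/6 = 36/6 = 6
te_H = (2 + 4·4 + 6)/6 = 24/6 = 4
te_I = (1 + 4·2 + 3)/6 = 12/6 = 2
te_J = (1 + 4·2 + 15)/6 = 24/6 = 4

Forward pass:
ES_A = 0; EF_A = 8
ES_B = 0; EF_B = 4
ES_C = 0; EF_C = 7
ES_D = 0; EF_D = 9
ES_E = 0; EF_E = 14
ES_F = 14; EF_F = 14+2 = 16
ES_G = 4; EF_G = 4+6 = 10
ES_H = 7; EF_H = 7+4 = 11
ES_I = 8; EF_I = 8+2 = 10
ES_J = max(EF_C=7, EF_D=9, EF_F=16, EF_G=10, EF_H=11, EF_I=10) = 16; EF_J = 16+4 = 20
Expected project duration μ = 20 weeks. Critical path: E → F → J.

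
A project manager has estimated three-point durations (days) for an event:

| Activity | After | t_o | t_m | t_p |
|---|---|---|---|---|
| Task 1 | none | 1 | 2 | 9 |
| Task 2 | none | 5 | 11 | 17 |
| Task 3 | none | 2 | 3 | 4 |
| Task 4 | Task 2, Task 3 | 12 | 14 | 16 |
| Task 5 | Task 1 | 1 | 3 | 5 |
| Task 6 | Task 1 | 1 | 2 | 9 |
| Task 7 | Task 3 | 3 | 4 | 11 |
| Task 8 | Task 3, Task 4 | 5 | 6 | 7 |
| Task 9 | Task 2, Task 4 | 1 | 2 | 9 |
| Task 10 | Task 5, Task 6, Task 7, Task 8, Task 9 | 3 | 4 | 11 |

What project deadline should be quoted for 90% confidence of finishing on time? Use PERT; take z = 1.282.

te_Task 1 = (1 + 4·2 + 9)/6 = 18/6 = 3; σ²_Task 1 = ((9−1)/6)² = 1.778
te_Task 2 = (5 + 4·11 + 17)/6 = 66/6 = 11; σ²_Task 2 = ((17−5)/6)² = 4.000
te_Task 3 = (2 + 4·3 + 4)/6 = 18/6 = 3; σ²_Task 3 = ((4−2)/6)² = 0.111
te_Task 4 = (12 + 4·14 + 16)/6 = 84/6 = 14; σ²_Task 4 = ((16−12)/6)² = 0.444
te_Task 5 = (1 + 4·3 + 5)/6 = 18/6 = 3; σ²_Task 5 = ((5−1)/6)² = 0.444
te_Task 6 = (1 + 4·2 + 9)/6 = 18/6 = 3; σ²_Task 6 = ((9−1)/6)² = 1.778
te_Task 7 = (3 + 4·4 + 11)/6 = 30/6 = 5; σ²_Task 7 = ((11−3)/6)² = 1.778
te_Task 8 = (5 + 4·6 + 7)/6 = 36/6 = 6; σ²_Task 8 = ((7−5)/6)² = 0.111
te_Task 9 = (1 + 4·2 + 9)/6 = 18/6 = 3; σ²_Task 9 = ((9−1)/6)² = 1.778
te_Task 10 = (3 + 4·4 + 11)/6 = 30/6 = 5; σ²_Task 10 = ((11−3)/6)² = 1.778

Forward pass:
ES_Task 1 = 0; EF_Task 1 = 3
ES_Task 2 = 0; EF_Task 2 = 11
ES_Task 3 = 0; EF_Task 3 = 3
ES_Task 4 = max(EF_Task 2=11, EF_Task 3=3) = 11; EF_Task 4 = 11+14 = 25
ES_Task 5 = 3; EF_Task 5 = 3+3 = 6
ES_Task 6 = 3; EF_Task 6 = 3+3 = 6
ES_Task 7 = 3; EF_Task 7 = 3+5 = 8
ES_Task 8 = max(EF_Task 3=3, EF_Task 4=25) = 25; EF_Task 8 = 25+6 = 31
ES_Task 9 = max(EF_Task 2=11, EF_Task 4=25) = 25; EF_Task 9 = 25+3 = 28
ES_Task 10 = max(EF_Task 5=6, EF_Task 6=6, EF_Task 7=8, EF_Task 8=31, EF_Task 9=28) = 31; EF_Task 10 = 31+5 = 36
Expected project duration μ = 36 days. Critical path: Task 2 → Task 4 → Task 8 → Task 10.

Variance along critical path = 4.000 + 0.444 + 0.111 + 1.778 = 6.333; σ = 2.517 days.
D = μ + z·σ = 36 + 1.282·2.517 = 39.2 days

39.2 days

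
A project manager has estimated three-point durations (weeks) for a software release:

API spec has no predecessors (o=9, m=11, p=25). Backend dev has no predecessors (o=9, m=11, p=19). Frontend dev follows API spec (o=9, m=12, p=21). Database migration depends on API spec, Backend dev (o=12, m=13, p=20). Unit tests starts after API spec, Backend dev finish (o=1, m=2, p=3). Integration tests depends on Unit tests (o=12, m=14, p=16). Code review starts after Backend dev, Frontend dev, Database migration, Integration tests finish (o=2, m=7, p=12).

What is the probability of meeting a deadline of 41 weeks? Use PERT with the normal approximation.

te_API spec = (9 + 4·11 + 25)/6 = 78/6 = 13; σ²_API spec = ((25−9)/6)² = 7.111
te_Backend dev = (9 + 4·11 + 19)/6 = 72/6 = 12; σ²_Backend dev = ((19−9)/6)² = 2.778
te_Frontend dev = (9 + 4·12 + 21)/6 = 78/6 = 13; σ²_Frontend dev = ((21−9)/6)² = 4.000
te_Database migration = (12 + 4·13 + 20)/6 = 84/6 = 14; σ²_Database migration = ((20−12)/6)² = 1.778
te_Unit tests = (1 + 4·2 + 3)/6 = 12/6 = 2; σ²_Unit tests = ((3−1)/6)² = 0.111
te_Integration tests = (12 + 4·14 + 16)/6 = 84/6 = 14; σ²_Integration tests = ((16−12)/6)² = 0.444
te_Code review = (2 + 4·7 + 12)/6 = 42/6 = 7; σ²_Code review = ((12−2)/6)² = 2.778

Forward pass:
ES_API spec = 0; EF_API spec = 13
ES_Backend dev = 0; EF_Backend dev = 12
ES_Frontend dev = 13; EF_Frontend dev = 13+13 = 26
ES_Database migration = max(EF_API spec=13, EF_Backend dev=12) = 13; EF_Database migration = 13+14 = 27
ES_Unit tests = max(EF_API spec=13, EF_Backend dev=12) = 13; EF_Unit tests = 13+2 = 15
ES_Integration tests = 15; EF_Integration tests = 15+14 = 29
ES_Code review = max(EF_Backend dev=12, EF_Frontend dev=26, EF_Database migration=27, EF_Integration tests=29) = 29; EF_Code review = 29+7 = 36
Expected project duration μ = 36 weeks. Critical path: API spec → Unit tests → Integration tests → Code review.

Variance along critical path = 7.111 + 0.111 + 0.444 + 2.778 = 10.444; σ = √10.444 = 3.232 weeks.
Z = (41 − 36) / 3.232 = 1.547
P(T ≤ 41) = Φ(1.547) ≈ 0.939

0.939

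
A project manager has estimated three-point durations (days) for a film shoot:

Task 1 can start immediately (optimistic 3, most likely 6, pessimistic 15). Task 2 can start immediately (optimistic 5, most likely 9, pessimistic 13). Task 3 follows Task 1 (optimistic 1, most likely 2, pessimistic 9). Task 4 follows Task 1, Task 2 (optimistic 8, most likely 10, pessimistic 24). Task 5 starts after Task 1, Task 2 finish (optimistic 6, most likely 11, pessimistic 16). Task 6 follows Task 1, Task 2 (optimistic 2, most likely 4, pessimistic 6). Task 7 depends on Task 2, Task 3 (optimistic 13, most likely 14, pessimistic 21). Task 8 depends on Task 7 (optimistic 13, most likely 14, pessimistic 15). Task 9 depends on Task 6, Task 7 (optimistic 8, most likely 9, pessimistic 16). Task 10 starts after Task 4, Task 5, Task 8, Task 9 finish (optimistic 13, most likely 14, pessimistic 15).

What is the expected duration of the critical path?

53 days

te_Task 1 = (3 + 4·6 + 15)/6 = 42/6 = 7
te_Task 2 = (5 + 4·9 + 13)/6 = 54/6 = 9
te_Task 3 = (1 + 4·2 + 9)/6 = 18/6 = 3
te_Task 4 = (8 + 4·10 + 24)/6 = 72/6 = 12
te_Task 5 = (6 + 4·11 + 16)/6 = 66/6 = 11
te_Task 6 = (2 + 4·4 + 6)/6 = 24/6 = 4
te_Task 7 = (13 + 4·14 + 21)/6 = 90/6 = 15
te_Task 8 = (13 + 4·14 + 15)/6 = 84/6 = 14
te_Task 9 = (8 + 4·9 + 16)/6 = 60/6 = 10
te_Task 10 = (13 + 4·14 + 15)/6 = 84/6 = 14

Forward pass:
ES_Task 1 = 0; EF_Task 1 = 7
ES_Task 2 = 0; EF_Task 2 = 9
ES_Task 3 = 7; EF_Task 3 = 7+3 = 10
ES_Task 4 = max(EF_Task 1=7, EF_Task 2=9) = 9; EF_Task 4 = 9+12 = 21
ES_Task 5 = max(EF_Task 1=7, EF_Task 2=9) = 9; EF_Task 5 = 9+11 = 20
ES_Task 6 = max(EF_Task 1=7, EF_Task 2=9) = 9; EF_Task 6 = 9+4 = 13
ES_Task 7 = max(EF_Task 2=9, EF_Task 3=10) = 10; EF_Task 7 = 10+15 = 25
ES_Task 8 = 25; EF_Task 8 = 25+14 = 39
ES_Task 9 = max(EF_Task 6=13, EF_Task 7=25) = 25; EF_Task 9 = 25+10 = 35
ES_Task 10 = max(EF_Task 4=21, EF_Task 5=20, EF_Task 8=39, EF_Task 9=35) = 39; EF_Task 10 = 39+14 = 53
Expected project duration μ = 53 days. Critical path: Task 1 → Task 3 → Task 7 → Task 8 → Task 10.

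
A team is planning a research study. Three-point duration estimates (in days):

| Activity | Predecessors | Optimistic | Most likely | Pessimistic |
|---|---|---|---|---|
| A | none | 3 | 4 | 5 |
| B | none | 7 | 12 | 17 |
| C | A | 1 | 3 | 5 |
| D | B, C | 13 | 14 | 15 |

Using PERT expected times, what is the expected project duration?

26 days

te_A = (3 + 4·4 + 5)/6 = 24/6 = 4
te_B = (7 + 4·12 + 17)/6 = 72/6 = 12
te_C = (1 + 4·3 + 5)/6 = 18/6 = 3
te_D = (13 + 4·14 + 15)/6 = 84/6 = 14

Forward pass:
ES_A = 0; EF_A = 4
ES_B = 0; EF_B = 12
ES_C = 4; EF_C = 4+3 = 7
ES_D = max(EF_B=12, EF_C=7) = 12; EF_D = 12+14 = 26
Expected project duration μ = 26 days. Critical path: B → D.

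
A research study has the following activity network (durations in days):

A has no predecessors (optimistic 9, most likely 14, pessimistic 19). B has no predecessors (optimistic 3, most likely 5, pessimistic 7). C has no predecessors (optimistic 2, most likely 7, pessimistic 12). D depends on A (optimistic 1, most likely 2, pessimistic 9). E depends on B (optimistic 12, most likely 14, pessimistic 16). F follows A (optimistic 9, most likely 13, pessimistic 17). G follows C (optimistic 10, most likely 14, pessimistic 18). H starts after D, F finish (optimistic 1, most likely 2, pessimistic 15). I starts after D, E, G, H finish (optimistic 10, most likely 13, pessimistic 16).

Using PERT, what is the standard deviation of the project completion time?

3.32 days

te_A = (9 + 4·14 + 19)/6 = 84/6 = 14; σ²_A = ((19−9)/6)² = 2.778
te_B = (3 + 4·5 + 7)/6 = 30/6 = 5; σ²_B = ((7−3)/6)² = 0.444
te_C = (2 + 4·7 + 12)/6 = 42/6 = 7; σ²_C = ((12−2)/6)² = 2.778
te_D = (1 + 4·2 + 9)/6 = 18/6 = 3; σ²_D = ((9−1)/6)² = 1.778
te_E = (12 + 4·14 + 16)/6 = 84/6 = 14; σ²_E = ((16−12)/6)² = 0.444
te_F = (9 + 4·13 + 17)/6 = 78/6 = 13; σ²_F = ((17−9)/6)² = 1.778
te_G = (10 + 4·14 + 18)/6 = 84/6 = 14; σ²_G = ((18−10)/6)² = 1.778
te_H = (1 + 4·2 + 15)/6 = 24/6 = 4; σ²_H = ((15−1)/6)² = 5.444
te_I = (10 + 4·13 + 16)/6 = 78/6 = 13; σ²_I = ((16−10)/6)² = 1.000

Forward pass:
ES_A = 0; EF_A = 14
ES_B = 0; EF_B = 5
ES_C = 0; EF_C = 7
ES_D = 14; EF_D = 14+3 = 17
ES_E = 5; EF_E = 5+14 = 19
ES_F = 14; EF_F = 14+13 = 27
ES_G = 7; EF_G = 7+14 = 21
ES_H = max(EF_D=17, EF_F=27) = 27; EF_H = 27+4 = 31
ES_I = max(EF_D=17, EF_E=19, EF_G=21, EF_H=31) = 31; EF_I = 31+13 = 44
Expected project duration μ = 44 days. Critical path: A → F → H → I.

Variance along critical path = 2.778 + 1.778 + 5.444 + 1.000 = 11.000
σ = √11.000 = 3.317 days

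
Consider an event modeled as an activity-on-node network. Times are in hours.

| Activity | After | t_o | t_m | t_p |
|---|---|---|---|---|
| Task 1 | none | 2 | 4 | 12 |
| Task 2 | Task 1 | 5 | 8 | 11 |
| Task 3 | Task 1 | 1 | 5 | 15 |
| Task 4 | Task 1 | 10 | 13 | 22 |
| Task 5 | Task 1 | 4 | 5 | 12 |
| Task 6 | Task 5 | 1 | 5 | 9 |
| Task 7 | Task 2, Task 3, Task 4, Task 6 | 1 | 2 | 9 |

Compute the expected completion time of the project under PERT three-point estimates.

te_Task 1 = (2 + 4·4 + 12)/6 = 30/6 = 5
te_Task 2 = (5 + 4·8 + 11)/6 = 48/6 = 8
te_Task 3 = (1 + 4·5 + 15)/6 = 36/6 = 6
te_Task 4 = (10 + 4·13 + 22)/6 = 84/6 = 14
te_Task 5 = (4 + 4·5 + 12)/6 = 36/6 = 6
te_Task 6 = (1 + 4·5 + 9)/6 = 30/6 = 5
te_Task 7 = (1 + 4·2 + 9)/6 = 18/6 = 3

Forward pass:
ES_Task 1 = 0; EF_Task 1 = 5
ES_Task 2 = 5; EF_Task 2 = 5+8 = 13
ES_Task 3 = 5; EF_Task 3 = 5+6 = 11
ES_Task 4 = 5; EF_Task 4 = 5+14 = 19
ES_Task 5 = 5; EF_Task 5 = 5+6 = 11
ES_Task 6 = 11; EF_Task 6 = 11+5 = 16
ES_Task 7 = max(EF_Task 2=13, EF_Task 3=11, EF_Task 4=19, EF_Task 6=16) = 19; EF_Task 7 = 19+3 = 22
Expected project duration μ = 22 hours. Critical path: Task 1 → Task 4 → Task 7.

22 hours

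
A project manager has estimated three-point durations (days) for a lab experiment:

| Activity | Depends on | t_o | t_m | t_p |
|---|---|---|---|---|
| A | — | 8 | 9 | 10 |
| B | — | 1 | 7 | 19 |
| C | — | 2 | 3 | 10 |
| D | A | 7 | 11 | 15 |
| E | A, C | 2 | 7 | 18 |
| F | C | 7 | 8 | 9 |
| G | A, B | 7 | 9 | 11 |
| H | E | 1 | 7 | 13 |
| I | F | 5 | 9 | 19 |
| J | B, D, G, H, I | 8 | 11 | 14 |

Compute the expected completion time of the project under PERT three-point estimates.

35 days

te_A = (8 + 4·9 + 10)/6 = 54/6 = 9
te_B = (1 + 4·7 + 19)/6 = 48/6 = 8
te_C = (2 + 4·3 + 10)/6 = 24/6 = 4
te_D = (7 + 4·11 + 15)/6 = 66/6 = 11
te_E = (2 + 4·7 + 18)/6 = 48/6 = 8
te_F = (7 + 4·8 + 9)/6 = 48/6 = 8
te_G = (7 + 4·9 + 11)/6 = 54/6 = 9
te_H = (1 + 4·7 + 13)/6 = 42/6 = 7
te_I = (5 + 4·9 + 19)/6 = 60/6 = 10
te_J = (8 + 4·11 + 14)/6 = 66/6 = 11

Forward pass:
ES_A = 0; EF_A = 9
ES_B = 0; EF_B = 8
ES_C = 0; EF_C = 4
ES_D = 9; EF_D = 9+11 = 20
ES_E = max(EF_A=9, EF_C=4) = 9; EF_E = 9+8 = 17
ES_F = 4; EF_F = 4+8 = 12
ES_G = max(EF_A=9, EF_B=8) = 9; EF_G = 9+9 = 18
ES_H = 17; EF_H = 17+7 = 24
ES_I = 12; EF_I = 12+10 = 22
ES_J = max(EF_B=8, EF_D=20, EF_G=18, EF_H=24, EF_I=22) = 24; EF_J = 24+11 = 35
Expected project duration μ = 35 days. Critical path: A → E → H → J.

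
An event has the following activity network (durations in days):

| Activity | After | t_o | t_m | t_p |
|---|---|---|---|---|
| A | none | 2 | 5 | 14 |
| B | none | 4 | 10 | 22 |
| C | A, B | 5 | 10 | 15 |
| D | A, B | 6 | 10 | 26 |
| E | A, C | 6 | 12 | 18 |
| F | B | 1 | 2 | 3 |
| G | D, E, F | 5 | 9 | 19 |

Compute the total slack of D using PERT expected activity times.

10 days

te_A = (2 + 4·5 + 14)/6 = 36/6 = 6
te_B = (4 + 4·10 + 22)/6 = 66/6 = 11
te_C = (5 + 4·10 + 15)/6 = 60/6 = 10
te_D = (6 + 4·10 + 26)/6 = 72/6 = 12
te_E = (6 + 4·12 + 18)/6 = 72/6 = 12
te_F = (1 + 4·2 + 3)/6 = 12/6 = 2
te_G = (5 + 4·9 + 19)/6 = 60/6 = 10

Forward pass:
ES_A = 0; EF_A = 6
ES_B = 0; EF_B = 11
ES_C = max(EF_A=6, EF_B=11) = 11; EF_C = 11+10 = 21
ES_D = max(EF_A=6, EF_B=11) = 11; EF_D = 11+12 = 23
ES_E = max(EF_A=6, EF_C=21) = 21; EF_E = 21+12 = 33
ES_F = 11; EF_F = 11+2 = 13
ES_G = max(EF_D=23, EF_E=33, EF_F=13) = 33; EF_G = 33+10 = 43
Expected project duration μ = 43 days. Critical path: B → C → E → G.

Backward pass:
LF_G = 43; LS_G = 43−10 = 33
LF_F = LS_G = 33; LS_F = 33−2 = 31
LF_E = LS_G = 33; LS_E = 33−12 = 21
LF_D = LS_G = 33; LS_D = 33−12 = 21
LF_C = LS_E = 21; LS_C = 21−10 = 11
LF_B = min(LS_C=11, LS_D=21, LS_F=31) = 11; LS_B = 11−11 = 0
LF_A = min(LS_C=11, LS_D=21, LS_E=21) = 11; LS_A = 11−6 = 5
Slack_D = LS_D − ES_D = 21 − 11 = 10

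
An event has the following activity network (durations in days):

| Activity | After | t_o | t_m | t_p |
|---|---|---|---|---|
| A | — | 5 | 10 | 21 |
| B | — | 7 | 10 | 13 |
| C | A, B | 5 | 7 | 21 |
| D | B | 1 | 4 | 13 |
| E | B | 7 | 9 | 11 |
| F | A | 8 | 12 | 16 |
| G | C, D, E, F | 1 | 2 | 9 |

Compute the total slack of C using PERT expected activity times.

3 days

te_A = (5 + 4·10 + 21)/6 = 66/6 = 11
te_B = (7 + 4·10 + 13)/6 = 60/6 = 10
te_C = (5 + 4·7 + 21)/6 = 54/6 = 9
te_D = (1 + 4·4 + 13)/6 = 30/6 = 5
te_E = (7 + 4·9 + 11)/6 = 54/6 = 9
te_F = (8 + 4·12 + 16)/6 = 72/6 = 12
te_G = (1 + 4·2 + 9)/6 = 18/6 = 3

Forward pass:
ES_A = 0; EF_A = 11
ES_B = 0; EF_B = 10
ES_C = max(EF_A=11, EF_B=10) = 11; EF_C = 11+9 = 20
ES_D = 10; EF_D = 10+5 = 15
ES_E = 10; EF_E = 10+9 = 19
ES_F = 11; EF_F = 11+12 = 23
ES_G = max(EF_C=20, EF_D=15, EF_E=19, EF_F=23) = 23; EF_G = 23+3 = 26
Expected project duration μ = 26 days. Critical path: A → F → G.

Backward pass:
LF_G = 26; LS_G = 26−3 = 23
LF_F = LS_G = 23; LS_F = 23−12 = 11
LF_E = LS_G = 23; LS_E = 23−9 = 14
LF_D = LS_G = 23; LS_D = 23−5 = 18
LF_C = LS_G = 23; LS_C = 23−9 = 14
LF_B = min(LS_C=14, LS_D=18, LS_E=14) = 14; LS_B = 14−10 = 4
LF_A = min(LS_C=14, LS_F=11) = 11; LS_A = 11−11 = 0
Slack_C = LS_C − ES_C = 14 − 11 = 3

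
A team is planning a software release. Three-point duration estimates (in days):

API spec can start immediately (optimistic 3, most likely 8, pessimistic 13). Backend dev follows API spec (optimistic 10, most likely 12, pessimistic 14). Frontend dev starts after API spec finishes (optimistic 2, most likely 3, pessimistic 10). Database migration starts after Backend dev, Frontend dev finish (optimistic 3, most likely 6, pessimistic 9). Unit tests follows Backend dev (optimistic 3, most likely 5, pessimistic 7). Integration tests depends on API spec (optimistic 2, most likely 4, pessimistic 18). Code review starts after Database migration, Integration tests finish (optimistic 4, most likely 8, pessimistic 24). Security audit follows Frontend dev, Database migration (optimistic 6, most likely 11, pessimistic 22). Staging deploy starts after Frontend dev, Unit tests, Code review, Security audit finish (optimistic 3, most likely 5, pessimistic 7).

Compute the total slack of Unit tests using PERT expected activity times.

te_API spec = (3 + 4·8 + 13)/6 = 48/6 = 8
te_Backend dev = (10 + 4·12 + 14)/6 = 72/6 = 12
te_Frontend dev = (2 + 4·3 + 10)/6 = 24/6 = 4
te_Database migration = (3 + 4·6 + 9)/6 = 36/6 = 6
te_Unit tests = (3 + 4·5 + 7)/6 = 30/6 = 5
te_Integration tests = (2 + 4·4 + 18)/6 = 36/6 = 6
te_Code review = (4 + 4·8 + 24)/6 = 60/6 = 10
te_Security audit = (6 + 4·11 + 22)/6 = 72/6 = 12
te_Staging deploy = (3 + 4·5 + 7)/6 = 30/6 = 5

Forward pass:
ES_API spec = 0; EF_API spec = 8
ES_Backend dev = 8; EF_Backend dev = 8+12 = 20
ES_Frontend dev = 8; EF_Frontend dev = 8+4 = 12
ES_Database migration = max(EF_Backend dev=20, EF_Frontend dev=12) = 20; EF_Database migration = 20+6 = 26
ES_Unit tests = 20; EF_Unit tests = 20+5 = 25
ES_Integration tests = 8; EF_Integration tests = 8+6 = 14
ES_Code review = max(EF_Database migration=26, EF_Integration tests=14) = 26; EF_Code review = 26+10 = 36
ES_Security audit = max(EF_Frontend dev=12, EF_Database migration=26) = 26; EF_Security audit = 26+12 = 38
ES_Staging deploy = max(EF_Frontend dev=12, EF_Unit tests=25, EF_Code review=36, EF_Security audit=38) = 38; EF_Staging deploy = 38+5 = 43
Expected project duration μ = 43 days. Critical path: API spec → Backend dev → Database migration → Security audit → Staging deploy.

Backward pass:
LF_Staging deploy = 43; LS_Staging deploy = 43−5 = 38
LF_Security audit = LS_Staging deploy = 38; LS_Security audit = 38−12 = 26
LF_Code review = LS_Staging deploy = 38; LS_Code review = 38−10 = 28
LF_Integration tests = LS_Code review = 28; LS_Integration tests = 28−6 = 22
LF_Unit tests = LS_Staging deploy = 38; LS_Unit tests = 38−5 = 33
LF_Database migration = min(LS_Code review=28, LS_Security audit=26) = 26; LS_Database migration = 26−6 = 20
LF_Frontend dev = min(LS_Database migration=20, LS_Security audit=26, LS_Staging deploy=38) = 20; LS_Frontend dev = 20−4 = 16
LF_Backend dev = min(LS_Database migration=20, LS_Unit tests=33) = 20; LS_Backend dev = 20−12 = 8
LF_API spec = min(LS_Backend dev=8, LS_Frontend dev=16, LS_Integration tests=22) = 8; LS_API spec = 8−8 = 0
Slack_Unit tests = LS_Unit tests − ES_Unit tests = 33 − 20 = 13

13 days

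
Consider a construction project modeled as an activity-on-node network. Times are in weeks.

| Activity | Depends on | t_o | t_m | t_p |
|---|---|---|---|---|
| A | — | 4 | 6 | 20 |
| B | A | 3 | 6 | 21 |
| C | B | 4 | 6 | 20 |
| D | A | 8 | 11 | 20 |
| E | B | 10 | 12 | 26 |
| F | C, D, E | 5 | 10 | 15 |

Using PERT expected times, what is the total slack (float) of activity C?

te_A = (4 + 4·6 + 20)/6 = 48/6 = 8
te_B = (3 + 4·6 + 21)/6 = 48/6 = 8
te_C = (4 + 4·6 + 20)/6 = 48/6 = 8
te_D = (8 + 4·11 + 20)/6 = 72/6 = 12
te_E = (10 + 4·12 + 26)/6 = 84/6 = 14
te_F = (5 + 4·10 + 15)/6 = 60/6 = 10

Forward pass:
ES_A = 0; EF_A = 8
ES_B = 8; EF_B = 8+8 = 16
ES_C = 16; EF_C = 16+8 = 24
ES_D = 8; EF_D = 8+12 = 20
ES_E = 16; EF_E = 16+14 = 30
ES_F = max(EF_C=24, EF_D=20, EF_E=30) = 30; EF_F = 30+10 = 40
Expected project duration μ = 40 weeks. Critical path: A → B → E → F.

Backward pass:
LF_F = 40; LS_F = 40−10 = 30
LF_E = LS_F = 30; LS_E = 30−14 = 16
LF_D = LS_F = 30; LS_D = 30−12 = 18
LF_C = LS_F = 30; LS_C = 30−8 = 22
LF_B = min(LS_C=22, LS_E=16) = 16; LS_B = 16−8 = 8
LF_A = min(LS_B=8, LS_D=18) = 8; LS_A = 8−8 = 0
Slack_C = LS_C − ES_C = 22 − 16 = 6

6 weeks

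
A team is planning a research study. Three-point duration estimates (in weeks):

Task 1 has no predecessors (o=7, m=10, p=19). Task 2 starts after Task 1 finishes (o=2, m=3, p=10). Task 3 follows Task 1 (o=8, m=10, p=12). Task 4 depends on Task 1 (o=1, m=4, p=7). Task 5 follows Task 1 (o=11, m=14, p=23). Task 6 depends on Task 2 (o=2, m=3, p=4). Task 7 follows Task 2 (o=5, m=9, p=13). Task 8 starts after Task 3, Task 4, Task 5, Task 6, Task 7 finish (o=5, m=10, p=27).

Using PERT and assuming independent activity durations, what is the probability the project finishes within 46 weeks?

te_Task 1 = (7 + 4·10 + 19)/6 = 66/6 = 11; σ²_Task 1 = ((19−7)/6)² = 4.000
te_Task 2 = (2 + 4·3 + 10)/6 = 24/6 = 4; σ²_Task 2 = ((10−2)/6)² = 1.778
te_Task 3 = (8 + 4·10 + 12)/6 = 60/6 = 10; σ²_Task 3 = ((12−8)/6)² = 0.444
te_Task 4 = (1 + 4·4 + 7)/6 = 24/6 = 4; σ²_Task 4 = ((7−1)/6)² = 1.000
te_Task 5 = (11 + 4·14 + 23)/6 = 90/6 = 15; σ²_Task 5 = ((23−11)/6)² = 4.000
te_Task 6 = (2 + 4·3 + 4)/6 = 18/6 = 3; σ²_Task 6 = ((4−2)/6)² = 0.111
te_Task 7 = (5 + 4·9 + 13)/6 = 54/6 = 9; σ²_Task 7 = ((13−5)/6)² = 1.778
te_Task 8 = (5 + 4·10 + 27)/6 = 72/6 = 12; σ²_Task 8 = ((27−5)/6)² = 13.444

Forward pass:
ES_Task 1 = 0; EF_Task 1 = 11
ES_Task 2 = 11; EF_Task 2 = 11+4 = 15
ES_Task 3 = 11; EF_Task 3 = 11+10 = 21
ES_Task 4 = 11; EF_Task 4 = 11+4 = 15
ES_Task 5 = 11; EF_Task 5 = 11+15 = 26
ES_Task 6 = 15; EF_Task 6 = 15+3 = 18
ES_Task 7 = 15; EF_Task 7 = 15+9 = 24
ES_Task 8 = max(EF_Task 3=21, EF_Task 4=15, EF_Task 5=26, EF_Task 6=18, EF_Task 7=24) = 26; EF_Task 8 = 26+12 = 38
Expected project duration μ = 38 weeks. Critical path: Task 1 → Task 5 → Task 8.

Variance along critical path = 4.000 + 4.000 + 13.444 = 21.444; σ = √21.444 = 4.631 weeks.
Z = (46 − 38) / 4.631 = 1.728
P(T ≤ 46) = Φ(1.728) ≈ 0.958

0.958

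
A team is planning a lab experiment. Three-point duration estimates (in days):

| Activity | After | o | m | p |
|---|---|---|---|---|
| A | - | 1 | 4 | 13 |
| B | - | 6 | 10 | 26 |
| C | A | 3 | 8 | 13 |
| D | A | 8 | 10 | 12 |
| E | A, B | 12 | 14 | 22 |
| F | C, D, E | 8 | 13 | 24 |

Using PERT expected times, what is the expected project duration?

te_A = (1 + 4·4 + 13)/6 = 30/6 = 5
te_B = (6 + 4·10 + 26)/6 = 72/6 = 12
te_C = (3 + 4·8 + 13)/6 = 48/6 = 8
te_D = (8 + 4·10 + 12)/6 = 60/6 = 10
te_E = (12 + 4·14 + 22)/6 = 90/6 = 15
te_F = (8 + 4·13 + 24)/6 = 84/6 = 14

Forward pass:
ES_A = 0; EF_A = 5
ES_B = 0; EF_B = 12
ES_C = 5; EF_C = 5+8 = 13
ES_D = 5; EF_D = 5+10 = 15
ES_E = max(EF_A=5, EF_B=12) = 12; EF_E = 12+15 = 27
ES_F = max(EF_C=13, EF_D=15, EF_E=27) = 27; EF_F = 27+14 = 41
Expected project duration μ = 41 days. Critical path: B → E → F.

41 days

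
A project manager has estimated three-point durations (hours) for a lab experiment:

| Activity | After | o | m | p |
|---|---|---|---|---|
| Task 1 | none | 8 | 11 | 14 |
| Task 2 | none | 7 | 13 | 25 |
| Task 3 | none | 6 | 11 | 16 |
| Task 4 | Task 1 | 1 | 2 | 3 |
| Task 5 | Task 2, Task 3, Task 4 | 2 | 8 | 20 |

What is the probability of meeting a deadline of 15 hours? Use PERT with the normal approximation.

0.030

te_Task 1 = (8 + 4·11 + 14)/6 = 66/6 = 11; σ²_Task 1 = ((14−8)/6)² = 1.000
te_Task 2 = (7 + 4·13 + 25)/6 = 84/6 = 14; σ²_Task 2 = ((25−7)/6)² = 9.000
te_Task 3 = (6 + 4·11 + 16)/6 = 66/6 = 11; σ²_Task 3 = ((16−6)/6)² = 2.778
te_Task 4 = (1 + 4·2 + 3)/6 = 12/6 = 2; σ²_Task 4 = ((3−1)/6)² = 0.111
te_Task 5 = (2 + 4·8 + 20)/6 = 54/6 = 9; σ²_Task 5 = ((20−2)/6)² = 9.000

Forward pass:
ES_Task 1 = 0; EF_Task 1 = 11
ES_Task 2 = 0; EF_Task 2 = 14
ES_Task 3 = 0; EF_Task 3 = 11
ES_Task 4 = 11; EF_Task 4 = 11+2 = 13
ES_Task 5 = max(EF_Task 2=14, EF_Task 3=11, EF_Task 4=13) = 14; EF_Task 5 = 14+9 = 23
Expected project duration μ = 23 hours. Critical path: Task 2 → Task 5.

Variance along critical path = 9.000 + 9.000 = 18.000; σ = √18.000 = 4.243 hours.
Z = (15 − 23) / 4.243 = -1.886
P(T ≤ 15) = Φ(-1.886) ≈ 0.030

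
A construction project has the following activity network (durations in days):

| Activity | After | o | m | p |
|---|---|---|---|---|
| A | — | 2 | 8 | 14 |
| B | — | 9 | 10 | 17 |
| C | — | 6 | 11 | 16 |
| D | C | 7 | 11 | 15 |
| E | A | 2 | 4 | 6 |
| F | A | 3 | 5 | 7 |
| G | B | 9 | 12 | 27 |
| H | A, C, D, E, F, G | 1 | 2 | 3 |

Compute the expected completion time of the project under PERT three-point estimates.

27 days

te_A = (2 + 4·8 + 14)/6 = 48/6 = 8
te_B = (9 + 4·10 + 17)/6 = 66/6 = 11
te_C = (6 + 4·11 + 16)/6 = 66/6 = 11
te_D = (7 + 4·11 + 15)/6 = 66/6 = 11
te_E = (2 + 4·4 + 6)/6 = 24/6 = 4
te_F = (3 + 4·5 + 7)/6 = 30/6 = 5
te_G = (9 + 4·12 + 27)/6 = 84/6 = 14
te_H = (1 + 4·2 + 3)/6 = 12/6 = 2

Forward pass:
ES_A = 0; EF_A = 8
ES_B = 0; EF_B = 11
ES_C = 0; EF_C = 11
ES_D = 11; EF_D = 11+11 = 22
ES_E = 8; EF_E = 8+4 = 12
ES_F = 8; EF_F = 8+5 = 13
ES_G = 11; EF_G = 11+14 = 25
ES_H = max(EF_A=8, EF_C=11, EF_D=22, EF_E=12, EF_F=13, EF_G=25) = 25; EF_H = 25+2 = 27
Expected project duration μ = 27 days. Critical path: B → G → H.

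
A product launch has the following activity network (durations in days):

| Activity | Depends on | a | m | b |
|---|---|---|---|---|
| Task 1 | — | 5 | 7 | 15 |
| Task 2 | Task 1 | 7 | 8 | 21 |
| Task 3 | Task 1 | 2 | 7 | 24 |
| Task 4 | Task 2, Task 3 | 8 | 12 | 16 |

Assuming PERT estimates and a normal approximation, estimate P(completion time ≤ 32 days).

0.736

te_Task 1 = (5 + 4·7 + 15)/6 = 48/6 = 8; σ²_Task 1 = ((15−5)/6)² = 2.778
te_Task 2 = (7 + 4·8 + 21)/6 = 60/6 = 10; σ²_Task 2 = ((21−7)/6)² = 5.444
te_Task 3 = (2 + 4·7 + 24)/6 = 54/6 = 9; σ²_Task 3 = ((24−2)/6)² = 13.444
te_Task 4 = (8 + 4·12 + 16)/6 = 72/6 = 12; σ²_Task 4 = ((16−8)/6)² = 1.778

Forward pass:
ES_Task 1 = 0; EF_Task 1 = 8
ES_Task 2 = 8; EF_Task 2 = 8+10 = 18
ES_Task 3 = 8; EF_Task 3 = 8+9 = 17
ES_Task 4 = max(EF_Task 2=18, EF_Task 3=17) = 18; EF_Task 4 = 18+12 = 30
Expected project duration μ = 30 days. Critical path: Task 1 → Task 2 → Task 4.

Variance along critical path = 2.778 + 5.444 + 1.778 = 10.000; σ = √10.000 = 3.162 days.
Z = (32 − 30) / 3.162 = 0.632
P(T ≤ 32) = Φ(0.632) ≈ 0.736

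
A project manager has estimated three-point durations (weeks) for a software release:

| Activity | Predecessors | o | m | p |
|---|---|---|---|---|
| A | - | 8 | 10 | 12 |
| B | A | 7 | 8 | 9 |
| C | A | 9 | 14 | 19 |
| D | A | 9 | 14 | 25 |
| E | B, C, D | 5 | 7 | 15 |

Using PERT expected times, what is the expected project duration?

te_A = (8 + 4·10 + 12)/6 = 60/6 = 10
te_B = (7 + 4·8 + 9)/6 = 48/6 = 8
te_C = (9 + 4·14 + 19)/6 = 84/6 = 14
te_D = (9 + 4·14 + 25)/6 = 90/6 = 15
te_E = (5 + 4·7 + 15)/6 = 48/6 = 8

Forward pass:
ES_A = 0; EF_A = 10
ES_B = 10; EF_B = 10+8 = 18
ES_C = 10; EF_C = 10+14 = 24
ES_D = 10; EF_D = 10+15 = 25
ES_E = max(EF_B=18, EF_C=24, EF_D=25) = 25; EF_E = 25+8 = 33
Expected project duration μ = 33 weeks. Critical path: A → D → E.

33 weeks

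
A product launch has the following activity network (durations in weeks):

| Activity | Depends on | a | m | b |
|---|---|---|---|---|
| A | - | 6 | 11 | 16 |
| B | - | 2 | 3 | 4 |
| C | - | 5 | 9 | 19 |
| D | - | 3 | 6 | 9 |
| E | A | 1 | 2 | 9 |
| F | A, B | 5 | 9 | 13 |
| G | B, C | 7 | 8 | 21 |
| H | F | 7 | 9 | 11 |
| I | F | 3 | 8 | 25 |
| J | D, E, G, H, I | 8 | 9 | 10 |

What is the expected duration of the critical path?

39 weeks

te_A = (6 + 4·11 + 16)/6 = 66/6 = 11
te_B = (2 + 4·3 + 4)/6 = 18/6 = 3
te_C = (5 + 4·9 + 19)/6 = 60/6 = 10
te_D = (3 + 4·6 + 9)/6 = 36/6 = 6
te_E = (1 + 4·2 + 9)/6 = 18/6 = 3
te_F = (5 + 4·9 + 13)/6 = 54/6 = 9
te_G = (7 + 4·8 + 21)/6 = 60/6 = 10
te_H = (7 + 4·9 + 11)/6 = 54/6 = 9
te_I = (3 + 4·8 + 25)/6 = 60/6 = 10
te_J = (8 + 4·9 + 10)/6 = 54/6 = 9

Forward pass:
ES_A = 0; EF_A = 11
ES_B = 0; EF_B = 3
ES_C = 0; EF_C = 10
ES_D = 0; EF_D = 6
ES_E = 11; EF_E = 11+3 = 14
ES_F = max(EF_A=11, EF_B=3) = 11; EF_F = 11+9 = 20
ES_G = max(EF_B=3, EF_C=10) = 10; EF_G = 10+10 = 20
ES_H = 20; EF_H = 20+9 = 29
ES_I = 20; EF_I = 20+10 = 30
ES_J = max(EF_D=6, EF_E=14, EF_G=20, EF_H=29, EF_I=30) = 30; EF_J = 30+9 = 39
Expected project duration μ = 39 weeks. Critical path: A → F → I → J.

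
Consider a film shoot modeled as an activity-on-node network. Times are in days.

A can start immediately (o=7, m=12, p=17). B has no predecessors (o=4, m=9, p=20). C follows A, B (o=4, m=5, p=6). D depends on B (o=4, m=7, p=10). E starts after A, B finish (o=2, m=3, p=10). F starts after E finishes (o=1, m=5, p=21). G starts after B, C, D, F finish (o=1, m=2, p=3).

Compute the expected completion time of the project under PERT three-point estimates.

te_A = (7 + 4·12 + 17)/6 = 72/6 = 12
te_B = (4 + 4·9 + 20)/6 = 60/6 = 10
te_C = (4 + 4·5 + 6)/6 = 30/6 = 5
te_D = (4 + 4·7 + 10)/6 = 42/6 = 7
te_E = (2 + 4·3 + 10)/6 = 24/6 = 4
te_F = (1 + 4·5 + 21)/6 = 42/6 = 7
te_G = (1 + 4·2 + 3)/6 = 12/6 = 2

Forward pass:
ES_A = 0; EF_A = 12
ES_B = 0; EF_B = 10
ES_C = max(EF_A=12, EF_B=10) = 12; EF_C = 12+5 = 17
ES_D = 10; EF_D = 10+7 = 17
ES_E = max(EF_A=12, EF_B=10) = 12; EF_E = 12+4 = 16
ES_F = 16; EF_F = 16+7 = 23
ES_G = max(EF_B=10, EF_C=17, EF_D=17, EF_F=23) = 23; EF_G = 23+2 = 25
Expected project duration μ = 25 days. Critical path: A → E → F → G.

25 days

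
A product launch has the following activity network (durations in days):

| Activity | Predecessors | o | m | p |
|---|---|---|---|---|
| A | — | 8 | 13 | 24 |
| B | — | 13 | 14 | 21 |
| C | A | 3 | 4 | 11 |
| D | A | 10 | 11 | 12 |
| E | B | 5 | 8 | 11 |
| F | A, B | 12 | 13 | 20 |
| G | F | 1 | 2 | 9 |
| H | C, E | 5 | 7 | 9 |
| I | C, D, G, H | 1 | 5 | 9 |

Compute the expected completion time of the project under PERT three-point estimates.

37 days

te_A = (8 + 4·13 + 24)/6 = 84/6 = 14
te_B = (13 + 4·14 + 21)/6 = 90/6 = 15
te_C = (3 + 4·4 + 11)/6 = 30/6 = 5
te_D = (10 + 4·11 + 12)/6 = 66/6 = 11
te_E = (5 + 4·8 + 11)/6 = 48/6 = 8
te_F = (12 + 4·13 + 20)/6 = 84/6 = 14
te_G = (1 + 4·2 + 9)/6 = 18/6 = 3
te_H = (5 + 4·7 + 9)/6 = 42/6 = 7
te_I = (1 + 4·5 + 9)/6 = 30/6 = 5

Forward pass:
ES_A = 0; EF_A = 14
ES_B = 0; EF_B = 15
ES_C = 14; EF_C = 14+5 = 19
ES_D = 14; EF_D = 14+11 = 25
ES_E = 15; EF_E = 15+8 = 23
ES_F = max(EF_A=14, EF_B=15) = 15; EF_F = 15+14 = 29
ES_G = 29; EF_G = 29+3 = 32
ES_H = max(EF_C=19, EF_E=23) = 23; EF_H = 23+7 = 30
ES_I = max(EF_C=19, EF_D=25, EF_G=32, EF_H=30) = 32; EF_I = 32+5 = 37
Expected project duration μ = 37 days. Critical path: B → F → G → I.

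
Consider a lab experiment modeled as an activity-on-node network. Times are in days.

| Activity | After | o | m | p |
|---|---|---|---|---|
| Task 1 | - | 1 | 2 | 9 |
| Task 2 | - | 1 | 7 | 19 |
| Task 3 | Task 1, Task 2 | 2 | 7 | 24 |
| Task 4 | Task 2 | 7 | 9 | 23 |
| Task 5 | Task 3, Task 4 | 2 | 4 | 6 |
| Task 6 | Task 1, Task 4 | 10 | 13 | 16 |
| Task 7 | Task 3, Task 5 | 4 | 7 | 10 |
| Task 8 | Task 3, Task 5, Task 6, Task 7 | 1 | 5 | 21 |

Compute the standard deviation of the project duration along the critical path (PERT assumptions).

te_Task 1 = (1 + 4·2 + 9)/6 = 18/6 = 3; σ²_Task 1 = ((9−1)/6)² = 1.778
te_Task 2 = (1 + 4·7 + 19)/6 = 48/6 = 8; σ²_Task 2 = ((19−1)/6)² = 9.000
te_Task 3 = (2 + 4·7 + 24)/6 = 54/6 = 9; σ²_Task 3 = ((24−2)/6)² = 13.444
te_Task 4 = (7 + 4·9 + 23)/6 = 66/6 = 11; σ²_Task 4 = ((23−7)/6)² = 7.111
te_Task 5 = (2 + 4·4 + 6)/6 = 24/6 = 4; σ²_Task 5 = ((6−2)/6)² = 0.444
te_Task 6 = (10 + 4·13 + 16)/6 = 78/6 = 13; σ²_Task 6 = ((16−10)/6)² = 1.000
te_Task 7 = (4 + 4·7 + 10)/6 = 42/6 = 7; σ²_Task 7 = ((10−4)/6)² = 1.000
te_Task 8 = (1 + 4·5 + 21)/6 = 42/6 = 7; σ²_Task 8 = ((21−1)/6)² = 11.111

Forward pass:
ES_Task 1 = 0; EF_Task 1 = 3
ES_Task 2 = 0; EF_Task 2 = 8
ES_Task 3 = max(EF_Task 1=3, EF_Task 2=8) = 8; EF_Task 3 = 8+9 = 17
ES_Task 4 = 8; EF_Task 4 = 8+11 = 19
ES_Task 5 = max(EF_Task 3=17, EF_Task 4=19) = 19; EF_Task 5 = 19+4 = 23
ES_Task 6 = max(EF_Task 1=3, EF_Task 4=19) = 19; EF_Task 6 = 19+13 = 32
ES_Task 7 = max(EF_Task 3=17, EF_Task 5=23) = 23; EF_Task 7 = 23+7 = 30
ES_Task 8 = max(EF_Task 3=17, EF_Task 5=23, EF_Task 6=32, EF_Task 7=30) = 32; EF_Task 8 = 32+7 = 39
Expected project duration μ = 39 days. Critical path: Task 2 → Task 4 → Task 6 → Task 8.

Variance along critical path = 9.000 + 7.111 + 1.000 + 11.111 = 28.222
σ = √28.222 = 5.312 days

5.31 days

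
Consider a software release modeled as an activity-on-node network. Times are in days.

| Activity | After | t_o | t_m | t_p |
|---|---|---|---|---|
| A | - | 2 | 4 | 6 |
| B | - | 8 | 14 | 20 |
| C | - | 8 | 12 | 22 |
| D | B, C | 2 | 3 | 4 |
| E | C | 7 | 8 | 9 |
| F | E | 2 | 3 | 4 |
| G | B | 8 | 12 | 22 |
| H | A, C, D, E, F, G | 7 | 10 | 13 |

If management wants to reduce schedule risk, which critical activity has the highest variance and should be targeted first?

G

te_A = (2 + 4·4 + 6)/6 = 24/6 = 4; σ²_A = ((6−2)/6)² = 0.444
te_B = (8 + 4·14 + 20)/6 = 84/6 = 14; σ²_B = ((20−8)/6)² = 4.000
te_C = (8 + 4·12 + 22)/6 = 78/6 = 13; σ²_C = ((22−8)/6)² = 5.444
te_D = (2 + 4·3 + 4)/6 = 18/6 = 3; σ²_D = ((4−2)/6)² = 0.111
te_E = (7 + 4·8 + 9)/6 = 48/6 = 8; σ²_E = ((9−7)/6)² = 0.111
te_F = (2 + 4·3 + 4)/6 = 18/6 = 3; σ²_F = ((4−2)/6)² = 0.111
te_G = (8 + 4·12 + 22)/6 = 78/6 = 13; σ²_G = ((22−8)/6)² = 5.444
te_H = (7 + 4·10 + 13)/6 = 60/6 = 10; σ²_H = ((13−7)/6)² = 1.000

Forward pass:
ES_A = 0; EF_A = 4
ES_B = 0; EF_B = 14
ES_C = 0; EF_C = 13
ES_D = max(EF_B=14, EF_C=13) = 14; EF_D = 14+3 = 17
ES_E = 13; EF_E = 13+8 = 21
ES_F = 21; EF_F = 21+3 = 24
ES_G = 14; EF_G = 14+13 = 27
ES_H = max(EF_A=4, EF_C=13, EF_D=17, EF_E=21, EF_F=24, EF_G=27) = 27; EF_H = 27+10 = 37
Expected project duration μ = 37 days. Critical path: B → G → H.

Variances on critical path: σ²_B=4.000, σ²_G=5.444, σ²_H=1.000.
Largest is σ²_G = 5.444.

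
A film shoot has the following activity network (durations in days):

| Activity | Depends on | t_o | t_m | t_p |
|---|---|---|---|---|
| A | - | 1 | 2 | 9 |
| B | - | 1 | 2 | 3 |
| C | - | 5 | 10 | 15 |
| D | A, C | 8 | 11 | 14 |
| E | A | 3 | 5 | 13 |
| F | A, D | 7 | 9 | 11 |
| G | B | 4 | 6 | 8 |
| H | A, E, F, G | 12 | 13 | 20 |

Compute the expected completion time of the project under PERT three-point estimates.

te_A = (1 + 4·2 + 9)/6 = 18/6 = 3
te_B = (1 + 4·2 + 3)/6 = 12/6 = 2
te_C = (5 + 4·10 + 15)/6 = 60/6 = 10
te_D = (8 + 4·11 + 14)/6 = 66/6 = 11
te_E = (3 + 4·5 + 13)/6 = 36/6 = 6
te_F = (7 + 4·9 + 11)/6 = 54/6 = 9
te_G = (4 + 4·6 + 8)/6 = 36/6 = 6
te_H = (12 + 4·13 + 20)/6 = 84/6 = 14

Forward pass:
ES_A = 0; EF_A = 3
ES_B = 0; EF_B = 2
ES_C = 0; EF_C = 10
ES_D = max(EF_A=3, EF_C=10) = 10; EF_D = 10+11 = 21
ES_E = 3; EF_E = 3+6 = 9
ES_F = max(EF_A=3, EF_D=21) = 21; EF_F = 21+9 = 30
ES_G = 2; EF_G = 2+6 = 8
ES_H = max(EF_A=3, EF_E=9, EF_F=30, EF_G=8) = 30; EF_H = 30+14 = 44
Expected project duration μ = 44 days. Critical path: C → D → F → H.

44 days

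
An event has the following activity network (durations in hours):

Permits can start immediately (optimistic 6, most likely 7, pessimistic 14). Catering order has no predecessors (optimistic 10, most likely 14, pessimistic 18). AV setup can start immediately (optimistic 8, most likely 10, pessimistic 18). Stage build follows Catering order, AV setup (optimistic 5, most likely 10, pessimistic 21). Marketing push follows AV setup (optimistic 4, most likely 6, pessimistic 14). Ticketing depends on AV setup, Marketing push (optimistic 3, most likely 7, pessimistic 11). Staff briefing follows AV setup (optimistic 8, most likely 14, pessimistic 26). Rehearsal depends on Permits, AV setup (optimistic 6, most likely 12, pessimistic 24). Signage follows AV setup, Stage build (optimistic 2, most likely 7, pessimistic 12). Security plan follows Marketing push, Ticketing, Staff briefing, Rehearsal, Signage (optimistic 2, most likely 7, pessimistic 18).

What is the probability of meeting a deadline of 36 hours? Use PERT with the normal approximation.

0.178

te_Permits = (6 + 4·7 + 14)/6 = 48/6 = 8; σ²_Permits = ((14−6)/6)² = 1.778
te_Catering order = (10 + 4·14 + 18)/6 = 84/6 = 14; σ²_Catering order = ((18−10)/6)² = 1.778
te_AV setup = (8 + 4·10 + 18)/6 = 66/6 = 11; σ²_AV setup = ((18−8)/6)² = 2.778
te_Stage build = (5 + 4·10 + 21)/6 = 66/6 = 11; σ²_Stage build = ((21−5)/6)² = 7.111
te_Marketing push = (4 + 4·6 + 14)/6 = 42/6 = 7; σ²_Marketing push = ((14−4)/6)² = 2.778
te_Ticketing = (3 + 4·7 + 11)/6 = 42/6 = 7; σ²_Ticketing = ((11−3)/6)² = 1.778
te_Staff briefing = (8 + 4·14 + 26)/6 = 90/6 = 15; σ²_Staff briefing = ((26−8)/6)² = 9.000
te_Rehearsal = (6 + 4·12 + 24)/6 = 78/6 = 13; σ²_Rehearsal = ((24−6)/6)² = 9.000
te_Signage = (2 + 4·7 + 12)/6 = 42/6 = 7; σ²_Signage = ((12−2)/6)² = 2.778
te_Security plan = (2 + 4·7 + 18)/6 = 48/6 = 8; σ²_Security plan = ((18−2)/6)² = 7.111

Forward pass:
ES_Permits = 0; EF_Permits = 8
ES_Catering order = 0; EF_Catering order = 14
ES_AV setup = 0; EF_AV setup = 11
ES_Stage build = max(EF_Catering order=14, EF_AV setup=11) = 14; EF_Stage build = 14+11 = 25
ES_Marketing push = 11; EF_Marketing push = 11+7 = 18
ES_Ticketing = max(EF_AV setup=11, EF_Marketing push=18) = 18; EF_Ticketing = 18+7 = 25
ES_Staff briefing = 11; EF_Staff briefing = 11+15 = 26
ES_Rehearsal = max(EF_Permits=8, EF_AV setup=11) = 11; EF_Rehearsal = 11+13 = 24
ES_Signage = max(EF_AV setup=11, EF_Stage build=25) = 25; EF_Signage = 25+7 = 32
ES_Security plan = max(EF_Marketing push=18, EF_Ticketing=25, EF_Staff briefing=26, EF_Rehearsal=24, EF_Signage=32) = 32; EF_Security plan = 32+8 = 40
Expected project duration μ = 40 hours. Critical path: Catering order → Stage build → Signage → Security plan.

Variance along critical path = 1.778 + 7.111 + 2.778 + 7.111 = 18.778; σ = √18.778 = 4.333 hours.
Z = (36 − 40) / 4.333 = -0.923
P(T ≤ 36) = Φ(-0.923) ≈ 0.178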